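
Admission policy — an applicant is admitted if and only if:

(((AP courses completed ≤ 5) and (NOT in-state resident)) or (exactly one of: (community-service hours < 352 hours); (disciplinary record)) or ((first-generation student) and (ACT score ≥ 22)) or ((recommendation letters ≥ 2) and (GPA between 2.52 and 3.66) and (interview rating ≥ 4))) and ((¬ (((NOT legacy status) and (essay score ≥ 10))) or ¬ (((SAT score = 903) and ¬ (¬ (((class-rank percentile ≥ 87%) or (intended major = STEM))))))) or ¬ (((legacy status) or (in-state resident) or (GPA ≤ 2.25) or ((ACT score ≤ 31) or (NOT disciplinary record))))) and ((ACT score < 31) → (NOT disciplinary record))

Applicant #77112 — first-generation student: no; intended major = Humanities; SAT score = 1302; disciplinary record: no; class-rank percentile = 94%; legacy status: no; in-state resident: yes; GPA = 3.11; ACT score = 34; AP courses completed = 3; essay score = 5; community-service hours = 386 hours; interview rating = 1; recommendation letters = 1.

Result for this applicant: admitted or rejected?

Rejected

Atomic conditions:
  AP courses completed ≤ 5: 3 ≤ 5 is true
  NOT in-state resident: yes → false
  community-service hours < 352 hours: 386 < 352 is false
  disciplinary record: no → false
  first-generation student: no → false
  ACT score ≥ 22: 34 ≥ 22 is true
  recommendation letters ≥ 2: 1 ≥ 2 is false
  GPA between 2.52 and 3.66: 3.11 in [2.52, 3.66] is true
  interview rating ≥ 4: 1 ≥ 4 is false
  NOT legacy status: no → true
  essay score ≥ 10: 5 ≥ 10 is false
  SAT score = 903: 1302 == 903 is false
  class-rank percentile ≥ 87%: 94 ≥ 87 is true
  intended major = STEM: Humanities == STEM is false
  legacy status: no → false
  in-state resident: yes → true
  GPA ≤ 2.25: 3.11 ≤ 2.25 is false
  ACT score ≤ 31: 34 ≤ 31 is false
  NOT disciplinary record: no → true
  ACT score < 31: 34 < 31 is false
Combine:
[1.1] true AND false = false
[1.2] exactly-one(false, false) = false
[1.3] false AND true = false
[1.4] false AND true AND false = false
[1] false OR false OR false OR false = false
[2.1.1.1] true AND false = false
[2.1.1] NOT false = true
[2.1.2.1.2.1.1] true OR false = true
[2.1.2.1.2.1] NOT true = false
[2.1.2.1.2] NOT false = true
[2.1.2.1] false AND true = false
[2.1.2] NOT false = true
[2.1] true OR true = true
[2.2.1.4] false OR true = true
[2.2.1] false OR true OR false OR true = true
[2.2] NOT true = false
[2] true OR false = true
[3] false → true (antecedent false ⇒ implication holds) = true
[root] false AND true AND true = false
Overall: false → rejected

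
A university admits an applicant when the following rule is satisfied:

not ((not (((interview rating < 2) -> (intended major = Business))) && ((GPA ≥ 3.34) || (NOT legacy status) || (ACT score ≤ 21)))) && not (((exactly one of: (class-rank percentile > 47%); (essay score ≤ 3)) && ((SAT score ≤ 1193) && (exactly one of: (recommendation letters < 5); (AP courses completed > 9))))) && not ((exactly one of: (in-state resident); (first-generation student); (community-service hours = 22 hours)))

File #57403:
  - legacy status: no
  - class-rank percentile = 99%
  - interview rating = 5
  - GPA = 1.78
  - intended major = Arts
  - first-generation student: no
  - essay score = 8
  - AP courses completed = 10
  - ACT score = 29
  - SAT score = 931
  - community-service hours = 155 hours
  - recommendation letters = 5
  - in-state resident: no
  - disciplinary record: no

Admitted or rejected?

Rejected

Atomic conditions:
  interview rating < 2: 5 < 2 is false
  intended major = Business: Arts == Business is false
  GPA ≥ 3.34: 1.78 ≥ 3.34 is false
  NOT legacy status: no → true
  ACT score ≤ 21: 29 ≤ 21 is false
  class-rank percentile > 47%: 99 > 47 is true
  essay score ≤ 3: 8 ≤ 3 is false
  SAT score ≤ 1193: 931 ≤ 1193 is true
  recommendation letters < 5: 5 < 5 is false
  AP courses completed > 9: 10 > 9 is true
  in-state resident: no → false
  first-generation student: no → false
  community-service hours = 22 hours: 155 == 22 is false
Combine:
[1.1.1.1] false → false (antecedent false ⇒ implication holds) = true
[1.1.1] NOT true = false
[1.1.2] false OR true OR false = true
[1.1] false AND true = false
[1] NOT false = true
[2.1.1] exactly-one(true, false) = true
[2.1.2.2] exactly-one(false, true) = true
[2.1.2] true AND true = true
[2.1] true AND true = true
[2] NOT true = false
[3.1] exactly-one(false, false, false) = false
[3] NOT false = true
[root] true AND false AND true = false
Overall: false → rejected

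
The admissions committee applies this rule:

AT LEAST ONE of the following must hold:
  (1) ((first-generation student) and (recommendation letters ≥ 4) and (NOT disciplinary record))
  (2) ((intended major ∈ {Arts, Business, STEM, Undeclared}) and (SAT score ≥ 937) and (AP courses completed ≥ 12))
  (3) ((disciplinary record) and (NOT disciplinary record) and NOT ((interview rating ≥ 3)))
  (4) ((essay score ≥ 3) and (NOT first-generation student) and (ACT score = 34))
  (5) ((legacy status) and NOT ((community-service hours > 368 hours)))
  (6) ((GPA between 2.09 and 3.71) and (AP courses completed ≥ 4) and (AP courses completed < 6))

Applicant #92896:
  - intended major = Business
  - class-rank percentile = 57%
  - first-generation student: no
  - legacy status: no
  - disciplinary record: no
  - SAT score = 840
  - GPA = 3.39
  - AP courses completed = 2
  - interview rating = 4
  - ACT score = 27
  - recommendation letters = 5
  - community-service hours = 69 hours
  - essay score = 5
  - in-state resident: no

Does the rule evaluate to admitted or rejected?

Atomic conditions:
  first-generation student: no → false
  recommendation letters ≥ 4: 5 ≥ 4 is true
  NOT disciplinary record: no → true
  intended major ∈ {Arts, Business, STEM, Undeclared}: Business is in the set → true
  SAT score ≥ 937: 840 ≥ 937 is false
  AP courses completed ≥ 12: 2 ≥ 12 is false
  disciplinary record: no → false
  interview rating ≥ 3: 4 ≥ 3 is true
  essay score ≥ 3: 5 ≥ 3 is true
  NOT first-generation student: no → true
  ACT score = 34: 27 == 34 is false
  legacy status: no → false
  community-service hours > 368 hours: 69 > 368 is false
  GPA between 2.09 and 3.71: 3.39 in [2.09, 3.71] is true
  AP courses completed ≥ 4: 2 ≥ 4 is false
  AP courses completed < 6: 2 < 6 is true
Combine:
[1] false AND true AND true = false
[2] true AND false AND false = false
[3.3] NOT true = false
[3] false AND true AND false = false
[4] true AND true AND false = false
[5.2] NOT false = true
[5] false AND true = false
[6] true AND false AND true = false
[root] false OR false OR false OR false OR false OR false = false
Overall: false → rejected

Rejected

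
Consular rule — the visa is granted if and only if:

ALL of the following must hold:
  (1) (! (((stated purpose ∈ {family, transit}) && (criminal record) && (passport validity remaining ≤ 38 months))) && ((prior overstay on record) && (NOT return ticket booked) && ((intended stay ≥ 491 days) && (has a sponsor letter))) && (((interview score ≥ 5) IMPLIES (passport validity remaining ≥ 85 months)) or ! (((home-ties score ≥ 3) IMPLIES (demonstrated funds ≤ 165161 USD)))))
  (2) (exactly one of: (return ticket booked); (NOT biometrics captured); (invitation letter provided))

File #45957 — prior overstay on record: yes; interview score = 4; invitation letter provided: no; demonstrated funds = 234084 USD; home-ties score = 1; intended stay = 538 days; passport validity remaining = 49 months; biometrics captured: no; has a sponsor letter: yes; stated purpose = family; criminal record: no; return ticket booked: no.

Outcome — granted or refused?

Atomic conditions:
  stated purpose ∈ {family, transit}: family is in the set → true
  criminal record: no → false
  passport validity remaining ≤ 38 months: 49 ≤ 38 is false
  prior overstay on record: yes → true
  NOT return ticket booked: no → true
  intended stay ≥ 491 days: 538 ≥ 491 is true
  has a sponsor letter: yes → true
  interview score ≥ 5: 4 ≥ 5 is false
  passport validity remaining ≥ 85 months: 49 ≥ 85 is false
  home-ties score ≥ 3: 1 ≥ 3 is false
  demonstrated funds ≤ 165161 USD: 234084 ≤ 165161 is false
  return ticket booked: no → false
  NOT biometrics captured: no → true
  invitation letter provided: no → false
Combine:
[1.1.1] true AND false AND false = false
[1.1] NOT false = true
[1.2.3] true AND true = true
[1.2] true AND true AND true = true
[1.3.1] false → false (antecedent false ⇒ implication holds) = true
[1.3.2.1] false → false (antecedent false ⇒ implication holds) = true
[1.3.2] NOT true = false
[1.3] true OR false = true
[1] true AND true AND true = true
[2] exactly-one(false, true, false) = true
[root] true AND true = true
Overall: true → granted

Granted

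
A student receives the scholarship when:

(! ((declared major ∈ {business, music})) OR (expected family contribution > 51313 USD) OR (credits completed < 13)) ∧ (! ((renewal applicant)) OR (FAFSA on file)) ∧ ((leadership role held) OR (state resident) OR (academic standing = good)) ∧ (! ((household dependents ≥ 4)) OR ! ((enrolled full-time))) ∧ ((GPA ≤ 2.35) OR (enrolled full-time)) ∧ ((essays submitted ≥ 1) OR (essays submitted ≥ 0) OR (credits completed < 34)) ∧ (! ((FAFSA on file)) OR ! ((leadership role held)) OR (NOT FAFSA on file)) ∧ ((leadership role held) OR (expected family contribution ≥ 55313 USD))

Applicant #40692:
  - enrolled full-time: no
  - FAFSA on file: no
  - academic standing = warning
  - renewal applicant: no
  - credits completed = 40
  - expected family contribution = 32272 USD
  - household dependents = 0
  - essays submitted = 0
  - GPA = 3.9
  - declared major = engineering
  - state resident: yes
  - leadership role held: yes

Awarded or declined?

Declined

Atomic conditions:
  declared major ∈ {business, music}: engineering is not in the set → false
  expected family contribution > 51313 USD: 32272 > 51313 is false
  credits completed < 13: 40 < 13 is false
  renewal applicant: no → false
  FAFSA on file: no → false
  leadership role held: yes → true
  state resident: yes → true
  academic standing = good: warning == good is false
  household dependents ≥ 4: 0 ≥ 4 is false
  enrolled full-time: no → false
  GPA ≤ 2.35: 3.9 ≤ 2.35 is false
  essays submitted ≥ 1: 0 ≥ 1 is false
  essays submitted ≥ 0: 0 ≥ 0 is true
  credits completed < 34: 40 < 34 is false
  NOT FAFSA on file: no → true
  expected family contribution ≥ 55313 USD: 32272 ≥ 55313 is false
Combine:
[1.1] NOT false = true
[1] true OR false OR false = true
[2.1] NOT false = true
[2] true OR false = true
[3] true OR true OR false = true
[4.1] NOT false = true
[4.2] NOT false = true
[4] true OR true = true
[5] false OR false = false
[6] false OR true OR false = true
[7.1] NOT false = true
[7.2] NOT true = false
[7] true OR false OR true = true
[8] true OR false = true
[root] true AND true AND true AND true AND false AND true AND true AND true = false
Overall: false → declined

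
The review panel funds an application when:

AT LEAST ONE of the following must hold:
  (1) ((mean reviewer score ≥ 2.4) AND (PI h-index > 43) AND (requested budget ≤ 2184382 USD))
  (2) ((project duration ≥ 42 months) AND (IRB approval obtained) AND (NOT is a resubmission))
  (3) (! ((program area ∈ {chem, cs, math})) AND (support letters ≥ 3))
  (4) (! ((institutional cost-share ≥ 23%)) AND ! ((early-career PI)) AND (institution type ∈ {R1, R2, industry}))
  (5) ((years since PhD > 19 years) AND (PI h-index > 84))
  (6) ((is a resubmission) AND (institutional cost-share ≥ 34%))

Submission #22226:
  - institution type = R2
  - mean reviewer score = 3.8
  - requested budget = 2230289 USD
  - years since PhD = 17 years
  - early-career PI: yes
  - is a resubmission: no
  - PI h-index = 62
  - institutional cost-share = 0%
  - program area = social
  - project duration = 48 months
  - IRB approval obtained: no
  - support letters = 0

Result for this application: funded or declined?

Declined

Atomic conditions:
  mean reviewer score ≥ 2.4: 3.8 ≥ 2.4 is true
  PI h-index > 43: 62 > 43 is true
  requested budget ≤ 2184382 USD: 2230289 ≤ 2184382 is false
  project duration ≥ 42 months: 48 ≥ 42 is true
  IRB approval obtained: no → false
  NOT is a resubmission: no → true
  program area ∈ {chem, cs, math}: social is not in the set → false
  support letters ≥ 3: 0 ≥ 3 is false
  institutional cost-share ≥ 23%: 0 ≥ 23 is false
  early-career PI: yes → true
  institution type ∈ {R1, R2, industry}: R2 is in the set → true
  years since PhD > 19 years: 17 > 19 is false
  PI h-index > 84: 62 > 84 is false
  is a resubmission: no → false
  institutional cost-share ≥ 34%: 0 ≥ 34 is false
Combine:
[1] true AND true AND false = false
[2] true AND false AND true = false
[3.1] NOT false = true
[3] true AND false = false
[4.1] NOT false = true
[4.2] NOT true = false
[4] true AND false AND true = false
[5] false AND false = false
[6] false AND false = false
[root] false OR false OR false OR false OR false OR false = false
Overall: false → declined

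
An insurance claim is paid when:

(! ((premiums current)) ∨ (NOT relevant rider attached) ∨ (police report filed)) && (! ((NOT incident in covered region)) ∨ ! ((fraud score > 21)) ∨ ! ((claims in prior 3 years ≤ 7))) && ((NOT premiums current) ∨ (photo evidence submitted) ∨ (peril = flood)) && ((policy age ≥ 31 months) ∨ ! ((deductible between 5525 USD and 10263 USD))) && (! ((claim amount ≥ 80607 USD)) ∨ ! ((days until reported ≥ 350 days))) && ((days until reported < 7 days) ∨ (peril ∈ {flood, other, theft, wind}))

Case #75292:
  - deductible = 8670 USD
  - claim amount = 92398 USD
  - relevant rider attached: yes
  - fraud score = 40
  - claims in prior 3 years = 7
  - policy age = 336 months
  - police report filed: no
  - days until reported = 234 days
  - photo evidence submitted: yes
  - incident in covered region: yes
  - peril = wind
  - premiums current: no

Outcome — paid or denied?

Paid

Atomic conditions:
  premiums current: no → false
  NOT relevant rider attached: yes → false
  police report filed: no → false
  NOT incident in covered region: yes → false
  fraud score > 21: 40 > 21 is true
  claims in prior 3 years ≤ 7: 7 ≤ 7 is true
  NOT premiums current: no → true
  photo evidence submitted: yes → true
  peril = flood: wind == flood is false
  policy age ≥ 31 months: 336 ≥ 31 is true
  deductible between 5525 USD and 10263 USD: 8670 in [5525, 10263] is true
  claim amount ≥ 80607 USD: 92398 ≥ 80607 is true
  days until reported ≥ 350 days: 234 ≥ 350 is false
  days until reported < 7 days: 234 < 7 is false
  peril ∈ {flood, other, theft, wind}: wind is in the set → true
Combine:
[1.1] NOT false = true
[1] true OR false OR false = true
[2.1] NOT false = true
[2.2] NOT true = false
[2.3] NOT true = false
[2] true OR false OR false = true
[3] true OR true OR false = true
[4.2] NOT true = false
[4] true OR false = true
[5.1] NOT true = false
[5.2] NOT false = true
[5] false OR true = true
[6] false OR true = true
[root] true AND true AND true AND true AND true AND true = true
Overall: true → paid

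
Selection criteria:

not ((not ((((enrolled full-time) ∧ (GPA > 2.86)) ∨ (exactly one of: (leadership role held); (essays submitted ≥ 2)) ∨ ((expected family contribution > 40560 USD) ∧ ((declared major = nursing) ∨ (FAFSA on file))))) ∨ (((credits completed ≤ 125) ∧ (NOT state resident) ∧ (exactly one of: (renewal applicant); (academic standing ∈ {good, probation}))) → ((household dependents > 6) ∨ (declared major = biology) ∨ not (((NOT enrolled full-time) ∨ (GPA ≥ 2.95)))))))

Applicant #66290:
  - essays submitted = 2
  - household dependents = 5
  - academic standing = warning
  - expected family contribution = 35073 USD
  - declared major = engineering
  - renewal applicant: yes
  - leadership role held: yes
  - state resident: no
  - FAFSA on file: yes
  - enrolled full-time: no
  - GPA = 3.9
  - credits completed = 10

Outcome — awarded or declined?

Declined

Atomic conditions:
  enrolled full-time: no → false
  GPA > 2.86: 3.9 > 2.86 is true
  leadership role held: yes → true
  essays submitted ≥ 2: 2 ≥ 2 is true
  expected family contribution > 40560 USD: 35073 > 40560 is false
  declared major = nursing: engineering == nursing is false
  FAFSA on file: yes → true
  credits completed ≤ 125: 10 ≤ 125 is true
  NOT state resident: no → true
  renewal applicant: yes → true
  academic standing ∈ {good, probation}: warning is not in the set → false
  household dependents > 6: 5 > 6 is false
  declared major = biology: engineering == biology is false
  NOT enrolled full-time: no → true
  GPA ≥ 2.95: 3.9 ≥ 2.95 is true
Combine:
[1.1.1.1] false AND true = false
[1.1.1.2] exactly-one(true, true) = false
[1.1.1.3.2] false OR true = true
[1.1.1.3] false AND true = false
[1.1.1] false OR false OR false = false
[1.1] NOT false = true
[1.2.1.3] exactly-one(true, false) = true
[1.2.1] true AND true AND true = true
[1.2.2.3.1] true OR true = true
[1.2.2.3] NOT true = false
[1.2.2] false OR false OR false = false
[1.2] true → false = false
[1] true OR false = true
[root] NOT true = false
Overall: false → declined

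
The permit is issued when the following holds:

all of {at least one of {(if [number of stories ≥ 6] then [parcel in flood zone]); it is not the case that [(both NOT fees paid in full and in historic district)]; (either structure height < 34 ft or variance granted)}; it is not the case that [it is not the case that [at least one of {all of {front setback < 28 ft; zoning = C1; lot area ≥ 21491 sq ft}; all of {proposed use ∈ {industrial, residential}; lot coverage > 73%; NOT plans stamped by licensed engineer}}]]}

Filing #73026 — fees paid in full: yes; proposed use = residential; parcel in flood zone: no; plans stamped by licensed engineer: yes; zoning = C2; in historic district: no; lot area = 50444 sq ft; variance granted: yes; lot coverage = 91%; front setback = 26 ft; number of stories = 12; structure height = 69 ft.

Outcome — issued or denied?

Denied

Atomic conditions:
  number of stories ≥ 6: 12 ≥ 6 is true
  parcel in flood zone: no → false
  NOT fees paid in full: yes → false
  in historic district: no → false
  structure height < 34 ft: 69 < 34 is false
  variance granted: yes → true
  front setback < 28 ft: 26 < 28 is true
  zoning = C1: C2 == C1 is false
  lot area ≥ 21491 sq ft: 50444 ≥ 21491 is true
  proposed use ∈ {industrial, residential}: residential is in the set → true
  lot coverage > 73%: 91 > 73 is true
  NOT plans stamped by licensed engineer: yes → false
Combine:
[1.1] true → false = false
[1.2.1] false AND false = false
[1.2] NOT false = true
[1.3] false OR true = true
[1] false OR true OR true = true
[2.1.1.1] true AND false AND true = false
[2.1.1.2] true AND true AND false = false
[2.1.1] false OR false = false
[2.1] NOT false = true
[2] NOT true = false
[root] true AND false = false
Overall: false → denied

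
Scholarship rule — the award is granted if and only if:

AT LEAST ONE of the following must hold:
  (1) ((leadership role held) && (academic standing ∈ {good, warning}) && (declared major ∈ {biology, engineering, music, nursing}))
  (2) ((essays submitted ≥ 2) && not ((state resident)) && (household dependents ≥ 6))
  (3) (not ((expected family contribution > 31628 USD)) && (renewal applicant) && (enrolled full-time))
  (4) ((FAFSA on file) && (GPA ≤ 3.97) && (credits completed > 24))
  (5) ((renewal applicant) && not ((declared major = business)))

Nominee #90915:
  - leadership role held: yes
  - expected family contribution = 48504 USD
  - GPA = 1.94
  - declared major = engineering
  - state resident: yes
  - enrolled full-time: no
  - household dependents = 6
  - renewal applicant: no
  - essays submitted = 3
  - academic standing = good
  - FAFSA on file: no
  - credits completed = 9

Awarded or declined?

Atomic conditions:
  leadership role held: yes → true
  academic standing ∈ {good, warning}: good is in the set → true
  declared major ∈ {biology, engineering, music, nursing}: engineering is in the set → true
  essays submitted ≥ 2: 3 ≥ 2 is true
  state resident: yes → true
  household dependents ≥ 6: 6 ≥ 6 is true
  expected family contribution > 31628 USD: 48504 > 31628 is true
  renewal applicant: no → false
  enrolled full-time: no → false
  FAFSA on file: no → false
  GPA ≤ 3.97: 1.94 ≤ 3.97 is true
  credits completed > 24: 9 > 24 is false
  declared major = business: engineering == business is false
Combine:
[1] true AND true AND true = true
[2.2] NOT true = false
[2] true AND false AND true = false
[3.1] NOT true = false
[3] false AND false AND false = false
[4] false AND true AND false = false
[5.2] NOT false = true
[5] false AND true = false
[root] true OR false OR false OR false OR false = true
Overall: true → awarded

Awarded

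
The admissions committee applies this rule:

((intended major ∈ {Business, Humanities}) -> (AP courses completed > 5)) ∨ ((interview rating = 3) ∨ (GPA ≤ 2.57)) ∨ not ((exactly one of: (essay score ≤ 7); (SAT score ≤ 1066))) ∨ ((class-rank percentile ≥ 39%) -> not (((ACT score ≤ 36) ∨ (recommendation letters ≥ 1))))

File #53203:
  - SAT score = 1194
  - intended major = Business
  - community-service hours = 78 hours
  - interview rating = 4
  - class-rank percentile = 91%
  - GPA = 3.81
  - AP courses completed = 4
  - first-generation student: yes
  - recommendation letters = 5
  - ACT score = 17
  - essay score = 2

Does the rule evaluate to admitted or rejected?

Rejected

Atomic conditions:
  intended major ∈ {Business, Humanities}: Business is in the set → true
  AP courses completed > 5: 4 > 5 is false
  interview rating = 3: 4 == 3 is false
  GPA ≤ 2.57: 3.81 ≤ 2.57 is false
  essay score ≤ 7: 2 ≤ 7 is true
  SAT score ≤ 1066: 1194 ≤ 1066 is false
  class-rank percentile ≥ 39%: 91 ≥ 39 is true
  ACT score ≤ 36: 17 ≤ 36 is true
  recommendation letters ≥ 1: 5 ≥ 1 is true
Combine:
[1] true → false = false
[2] false OR false = false
[3.1] exactly-one(true, false) = true
[3] NOT true = false
[4.2.1] true OR true = true
[4.2] NOT true = false
[4] true → false = false
[root] false OR false OR false OR false = false
Overall: false → rejected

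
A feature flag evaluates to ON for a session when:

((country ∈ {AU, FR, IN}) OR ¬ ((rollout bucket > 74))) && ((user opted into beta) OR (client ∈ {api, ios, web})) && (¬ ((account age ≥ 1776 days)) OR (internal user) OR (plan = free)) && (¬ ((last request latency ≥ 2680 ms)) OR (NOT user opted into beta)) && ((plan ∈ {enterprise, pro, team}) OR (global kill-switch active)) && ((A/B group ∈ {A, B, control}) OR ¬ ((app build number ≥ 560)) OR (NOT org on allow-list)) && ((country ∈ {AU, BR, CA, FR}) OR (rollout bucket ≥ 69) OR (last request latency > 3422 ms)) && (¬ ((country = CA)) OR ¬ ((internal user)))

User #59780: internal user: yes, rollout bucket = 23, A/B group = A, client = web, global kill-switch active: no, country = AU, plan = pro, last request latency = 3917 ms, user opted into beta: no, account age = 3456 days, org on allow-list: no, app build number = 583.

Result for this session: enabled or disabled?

Atomic conditions:
  country ∈ {AU, FR, IN}: AU is in the set → true
  rollout bucket > 74: 23 > 74 is false
  user opted into beta: no → false
  client ∈ {api, ios, web}: web is in the set → true
  account age ≥ 1776 days: 3456 ≥ 1776 is true
  internal user: yes → true
  plan = free: pro == free is false
  last request latency ≥ 2680 ms: 3917 ≥ 2680 is true
  NOT user opted into beta: no → true
  plan ∈ {enterprise, pro, team}: pro is in the set → true
  global kill-switch active: no → false
  A/B group ∈ {A, B, control}: A is in the set → true
  app build number ≥ 560: 583 ≥ 560 is true
  NOT org on allow-list: no → true
  country ∈ {AU, BR, CA, FR}: AU is in the set → true
  rollout bucket ≥ 69: 23 ≥ 69 is false
  last request latency > 3422 ms: 3917 > 3422 is true
  country = CA: AU == CA is false
Combine:
[1.2] NOT false = true
[1] true OR true = true
[2] false OR true = true
[3.1] NOT true = false
[3] false OR true OR false = true
[4.1] NOT true = false
[4] false OR true = true
[5] true OR false = true
[6.2] NOT true = false
[6] true OR false OR true = true
[7] true OR false OR true = true
[8.1] NOT false = true
[8.2] NOT true = false
[8] true OR false = true
[root] true AND true AND true AND true AND true AND true AND true AND true = true
Overall: true → enabled

Enabled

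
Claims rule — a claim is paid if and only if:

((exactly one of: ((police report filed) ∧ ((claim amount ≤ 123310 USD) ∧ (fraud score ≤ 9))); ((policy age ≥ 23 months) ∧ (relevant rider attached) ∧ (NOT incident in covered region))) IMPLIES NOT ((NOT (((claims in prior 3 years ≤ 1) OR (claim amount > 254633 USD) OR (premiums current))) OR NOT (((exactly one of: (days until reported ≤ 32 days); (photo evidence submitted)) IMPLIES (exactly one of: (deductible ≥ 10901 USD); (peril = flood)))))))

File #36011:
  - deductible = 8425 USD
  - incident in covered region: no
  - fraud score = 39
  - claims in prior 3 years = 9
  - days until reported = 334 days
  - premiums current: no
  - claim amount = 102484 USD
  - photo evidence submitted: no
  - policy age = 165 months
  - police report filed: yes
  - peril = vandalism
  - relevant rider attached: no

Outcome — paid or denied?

Atomic conditions:
  police report filed: yes → true
  claim amount ≤ 123310 USD: 102484 ≤ 123310 is true
  fraud score ≤ 9: 39 ≤ 9 is false
  policy age ≥ 23 months: 165 ≥ 23 is true
  relevant rider attached: no → false
  NOT incident in covered region: no → true
  claims in prior 3 years ≤ 1: 9 ≤ 1 is false
  claim amount > 254633 USD: 102484 > 254633 is false
  premiums current: no → false
  days until reported ≤ 32 days: 334 ≤ 32 is false
  photo evidence submitted: no → false
  deductible ≥ 10901 USD: 8425 ≥ 10901 is false
  peril = flood: vandalism == flood is false
Combine:
[1.1.2] true AND false = false
[1.1] true AND false = false
[1.2] true AND false AND true = false
[1] exactly-one(false, false) = false
[2.1.1.1] false OR false OR false = false
[2.1.1] NOT false = true
[2.1.2.1.1] exactly-one(false, false) = false
[2.1.2.1.2] exactly-one(false, false) = false
[2.1.2.1] false → false (antecedent false ⇒ implication holds) = true
[2.1.2] NOT true = false
[2.1] true OR false = true
[2] NOT true = false
[root] false → false (antecedent false ⇒ implication holds) = true
Overall: true → paid

Paid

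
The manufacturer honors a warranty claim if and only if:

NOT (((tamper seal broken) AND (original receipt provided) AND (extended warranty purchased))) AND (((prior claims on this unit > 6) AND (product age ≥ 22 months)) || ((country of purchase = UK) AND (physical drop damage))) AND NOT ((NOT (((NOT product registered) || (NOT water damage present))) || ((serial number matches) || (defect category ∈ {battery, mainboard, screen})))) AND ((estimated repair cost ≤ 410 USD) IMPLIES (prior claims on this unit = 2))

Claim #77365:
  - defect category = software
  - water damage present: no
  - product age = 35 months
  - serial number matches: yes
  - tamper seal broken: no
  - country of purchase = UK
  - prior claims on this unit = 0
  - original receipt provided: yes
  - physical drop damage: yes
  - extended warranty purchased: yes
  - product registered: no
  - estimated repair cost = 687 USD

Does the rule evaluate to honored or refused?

Refused

Atomic conditions:
  tamper seal broken: no → false
  original receipt provided: yes → true
  extended warranty purchased: yes → true
  prior claims on this unit > 6: 0 > 6 is false
  product age ≥ 22 months: 35 ≥ 22 is true
  country of purchase = UK: UK == UK is true
  physical drop damage: yes → true
  NOT product registered: no → true
  NOT water damage present: no → true
  serial number matches: yes → true
  defect category ∈ {battery, mainboard, screen}: software is not in the set → false
  estimated repair cost ≤ 410 USD: 687 ≤ 410 is false
  prior claims on this unit = 2: 0 == 2 is false
Combine:
[1.1] false AND true AND true = false
[1] NOT false = true
[2.1] false AND true = false
[2.2] true AND true = true
[2] false OR true = true
[3.1.1.1] true OR true = true
[3.1.1] NOT true = false
[3.1.2] true OR false = true
[3.1] false OR true = true
[3] NOT true = false
[4] false → false (antecedent false ⇒ implication holds) = true
[root] true AND true AND false AND true = false
Overall: false → refused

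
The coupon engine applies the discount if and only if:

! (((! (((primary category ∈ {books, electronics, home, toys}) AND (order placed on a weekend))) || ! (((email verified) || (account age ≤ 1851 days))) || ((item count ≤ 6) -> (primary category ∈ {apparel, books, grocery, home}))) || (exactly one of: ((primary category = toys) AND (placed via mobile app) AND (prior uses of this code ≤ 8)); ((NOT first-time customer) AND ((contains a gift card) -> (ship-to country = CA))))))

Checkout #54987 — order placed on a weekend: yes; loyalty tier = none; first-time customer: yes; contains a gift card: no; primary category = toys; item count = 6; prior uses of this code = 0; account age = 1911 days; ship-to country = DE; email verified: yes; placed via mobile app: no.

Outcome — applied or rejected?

Atomic conditions:
  primary category ∈ {books, electronics, home, toys}: toys is in the set → true
  order placed on a weekend: yes → true
  email verified: yes → true
  account age ≤ 1851 days: 1911 ≤ 1851 is false
  item count ≤ 6: 6 ≤ 6 is true
  primary category ∈ {apparel, books, grocery, home}: toys is not in the set → false
  primary category = toys: toys == toys is true
  placed via mobile app: no → false
  prior uses of this code ≤ 8: 0 ≤ 8 is true
  NOT first-time customer: yes → false
  contains a gift card: no → false
  ship-to country = CA: DE == CA is false
Combine:
[1.1.1.1] true AND true = true
[1.1.1] NOT true = false
[1.1.2.1] true OR false = true
[1.1.2] NOT true = false
[1.1.3] true → false = false
[1.1] false OR false OR false = false
[1.2.1] true AND false AND true = false
[1.2.2.2] false → false (antecedent false ⇒ implication holds) = true
[1.2.2] false AND true = false
[1.2] exactly-one(false, false) = false
[1] false OR false = false
[root] NOT false = true
Overall: true → applied

Applied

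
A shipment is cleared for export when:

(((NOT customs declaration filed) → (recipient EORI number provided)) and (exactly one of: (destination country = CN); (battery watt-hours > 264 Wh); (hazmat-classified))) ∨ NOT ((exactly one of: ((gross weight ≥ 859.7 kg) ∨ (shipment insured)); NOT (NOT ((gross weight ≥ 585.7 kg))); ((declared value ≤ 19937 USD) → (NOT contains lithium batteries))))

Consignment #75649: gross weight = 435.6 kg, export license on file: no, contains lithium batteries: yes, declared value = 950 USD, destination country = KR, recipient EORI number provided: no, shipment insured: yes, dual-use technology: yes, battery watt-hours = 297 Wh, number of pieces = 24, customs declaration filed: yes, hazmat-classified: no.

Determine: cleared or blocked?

Atomic conditions:
  NOT customs declaration filed: yes → false
  recipient EORI number provided: no → false
  destination country = CN: KR == CN is false
  battery watt-hours > 264 Wh: 297 > 264 is true
  hazmat-classified: no → false
  gross weight ≥ 859.7 kg: 435.6 ≥ 859.7 is false
  shipment insured: yes → true
  gross weight ≥ 585.7 kg: 435.6 ≥ 585.7 is false
  declared value ≤ 19937 USD: 950 ≤ 19937 is true
  NOT contains lithium batteries: yes → false
Combine:
[1.1] false → false (antecedent false ⇒ implication holds) = true
[1.2] exactly-one(false, true, false) = true
[1] true AND true = true
[2.1.1] false OR true = true
[2.1.2.1] NOT false = true
[2.1.2] NOT true = false
[2.1.3] true → false = false
[2.1] exactly-one(true, false, false) = true
[2] NOT true = false
[root] true OR false = true
Overall: true → cleared

Cleared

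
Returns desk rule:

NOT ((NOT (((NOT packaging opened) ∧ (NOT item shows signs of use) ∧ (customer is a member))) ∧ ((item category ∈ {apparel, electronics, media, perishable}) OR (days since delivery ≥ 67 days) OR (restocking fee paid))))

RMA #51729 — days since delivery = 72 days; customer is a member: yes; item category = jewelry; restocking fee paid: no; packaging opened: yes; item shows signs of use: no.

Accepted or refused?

Atomic conditions:
  NOT packaging opened: yes → false
  NOT item shows signs of use: no → true
  customer is a member: yes → true
  item category ∈ {apparel, electronics, media, perishable}: jewelry is not in the set → false
  days since delivery ≥ 67 days: 72 ≥ 67 is true
  restocking fee paid: no → false
Combine:
[1.1.1] false AND true AND true = false
[1.1] NOT false = true
[1.2] false OR true OR false = true
[1] true AND true = true
[root] NOT true = false
Overall: false → refused

Refused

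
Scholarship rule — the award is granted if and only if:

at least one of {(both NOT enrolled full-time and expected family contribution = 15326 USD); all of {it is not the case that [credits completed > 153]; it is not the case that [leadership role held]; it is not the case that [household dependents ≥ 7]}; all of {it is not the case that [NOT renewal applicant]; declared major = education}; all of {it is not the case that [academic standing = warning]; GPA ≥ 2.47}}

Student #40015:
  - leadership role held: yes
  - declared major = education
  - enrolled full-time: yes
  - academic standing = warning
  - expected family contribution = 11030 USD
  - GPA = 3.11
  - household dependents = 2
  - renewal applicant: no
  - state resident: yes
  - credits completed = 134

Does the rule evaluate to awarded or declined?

Declined

Atomic conditions:
  NOT enrolled full-time: yes → false
  expected family contribution = 15326 USD: 11030 == 15326 is false
  credits completed > 153: 134 > 153 is false
  leadership role held: yes → true
  household dependents ≥ 7: 2 ≥ 7 is false
  NOT renewal applicant: no → true
  declared major = education: education == education is true
  academic standing = warning: warning == warning is true
  GPA ≥ 2.47: 3.11 ≥ 2.47 is true
Combine:
[1] false AND false = false
[2.1] NOT false = true
[2.2] NOT true = false
[2.3] NOT false = true
[2] true AND false AND true = false
[3.1] NOT true = false
[3] false AND true = false
[4.1] NOT true = false
[4] false AND true = false
[root] false OR false OR false OR false = false
Overall: false → declined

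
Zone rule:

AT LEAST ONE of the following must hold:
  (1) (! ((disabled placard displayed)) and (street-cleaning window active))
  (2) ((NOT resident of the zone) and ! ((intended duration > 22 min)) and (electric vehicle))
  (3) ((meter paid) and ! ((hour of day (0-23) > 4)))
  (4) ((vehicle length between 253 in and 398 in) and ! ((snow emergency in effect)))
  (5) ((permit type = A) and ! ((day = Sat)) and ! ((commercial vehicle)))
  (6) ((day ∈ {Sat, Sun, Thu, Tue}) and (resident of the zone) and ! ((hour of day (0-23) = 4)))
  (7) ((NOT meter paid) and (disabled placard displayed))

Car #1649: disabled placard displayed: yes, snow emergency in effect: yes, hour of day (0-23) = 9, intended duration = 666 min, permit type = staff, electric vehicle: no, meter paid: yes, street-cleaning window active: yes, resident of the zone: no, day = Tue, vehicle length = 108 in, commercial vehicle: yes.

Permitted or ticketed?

Atomic conditions:
  disabled placard displayed: yes → true
  street-cleaning window active: yes → true
  NOT resident of the zone: no → true
  intended duration > 22 min: 666 > 22 is true
  electric vehicle: no → false
  meter paid: yes → true
  hour of day (0-23) > 4: 9 > 4 is true
  vehicle length between 253 in and 398 in: 108 in [253, 398] is false
  snow emergency in effect: yes → true
  permit type = A: staff == A is false
  day = Sat: Tue == Sat is false
  commercial vehicle: yes → true
  day ∈ {Sat, Sun, Thu, Tue}: Tue is in the set → true
  resident of the zone: no → false
  hour of day (0-23) = 4: 9 == 4 is false
  NOT meter paid: yes → false
Combine:
[1.1] NOT true = false
[1] false AND true = false
[2.2] NOT true = false
[2] true AND false AND false = false
[3.2] NOT true = false
[3] true AND false = false
[4.2] NOT true = false
[4] false AND false = false
[5.2] NOT false = true
[5.3] NOT true = false
[5] false AND true AND false = false
[6.3] NOT false = true
[6] true AND false AND true = false
[7] false AND true = false
[root] false OR false OR false OR false OR false OR false OR false = false
Overall: false → ticketed

Ticketed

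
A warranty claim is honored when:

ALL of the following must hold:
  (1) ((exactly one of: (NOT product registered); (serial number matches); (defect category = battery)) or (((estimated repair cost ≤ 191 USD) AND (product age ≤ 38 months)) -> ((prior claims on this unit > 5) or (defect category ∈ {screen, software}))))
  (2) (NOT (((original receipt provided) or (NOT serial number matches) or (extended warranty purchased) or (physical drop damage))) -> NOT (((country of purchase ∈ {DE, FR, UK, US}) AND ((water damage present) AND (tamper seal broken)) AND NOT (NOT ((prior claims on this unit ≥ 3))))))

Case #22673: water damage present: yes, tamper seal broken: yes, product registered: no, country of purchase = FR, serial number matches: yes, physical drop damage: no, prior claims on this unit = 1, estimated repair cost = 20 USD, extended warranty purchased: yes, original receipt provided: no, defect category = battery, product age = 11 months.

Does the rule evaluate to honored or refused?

Atomic conditions:
  NOT product registered: no → true
  serial number matches: yes → true
  defect category = battery: battery == battery is true
  estimated repair cost ≤ 191 USD: 20 ≤ 191 is true
  product age ≤ 38 months: 11 ≤ 38 is true
  prior claims on this unit > 5: 1 > 5 is false
  defect category ∈ {screen, software}: battery is not in the set → false
  original receipt provided: no → false
  NOT serial number matches: yes → false
  extended warranty purchased: yes → true
  physical drop damage: no → false
  country of purchase ∈ {DE, FR, UK, US}: FR is in the set → true
  water damage present: yes → true
  tamper seal broken: yes → true
  prior claims on this unit ≥ 3: 1 ≥ 3 is false
Combine:
[1.1] exactly-one(true, true, true) = false
[1.2.1] true AND true = true
[1.2.2] false OR false = false
[1.2] true → false = false
[1] false OR false = false
[2.1.1] false OR false OR true OR false = true
[2.1] NOT true = false
[2.2.1.2] true AND true = true
[2.2.1.3.1] NOT false = true
[2.2.1.3] NOT true = false
[2.2.1] true AND true AND false = false
[2.2] NOT false = true
[2] false → true (antecedent false ⇒ implication holds) = true
[root] false AND true = false
Overall: false → refused

Refused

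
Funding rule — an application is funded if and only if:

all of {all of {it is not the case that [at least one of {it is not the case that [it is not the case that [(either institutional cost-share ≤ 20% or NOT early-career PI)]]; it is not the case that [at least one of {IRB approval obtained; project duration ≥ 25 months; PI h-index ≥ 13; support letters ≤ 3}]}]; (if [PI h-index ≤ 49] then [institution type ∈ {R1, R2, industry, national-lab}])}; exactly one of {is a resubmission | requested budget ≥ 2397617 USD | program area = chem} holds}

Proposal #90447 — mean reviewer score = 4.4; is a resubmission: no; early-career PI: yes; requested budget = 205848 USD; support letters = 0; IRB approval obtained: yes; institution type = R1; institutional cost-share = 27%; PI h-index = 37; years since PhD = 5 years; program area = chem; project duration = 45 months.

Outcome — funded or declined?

Atomic conditions:
  institutional cost-share ≤ 20%: 27 ≤ 20 is false
  NOT early-career PI: yes → false
  IRB approval obtained: yes → true
  project duration ≥ 25 months: 45 ≥ 25 is true
  PI h-index ≥ 13: 37 ≥ 13 is true
  support letters ≤ 3: 0 ≤ 3 is true
  PI h-index ≤ 49: 37 ≤ 49 is true
  institution type ∈ {R1, R2, industry, national-lab}: R1 is in the set → true
  is a resubmission: no → false
  requested budget ≥ 2397617 USD: 205848 ≥ 2397617 is false
  program area = chem: chem == chem is true
Combine:
[1.1.1.1.1.1] false OR false = false
[1.1.1.1.1] NOT false = true
[1.1.1.1] NOT true = false
[1.1.1.2.1] true OR true OR true OR true = true
[1.1.1.2] NOT true = false
[1.1.1] false OR false = false
[1.1] NOT false = true
[1.2] true → true = true
[1] true AND true = true
[2] exactly-one(false, false, true) = true
[root] true AND true = true
Overall: true → funded

Funded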